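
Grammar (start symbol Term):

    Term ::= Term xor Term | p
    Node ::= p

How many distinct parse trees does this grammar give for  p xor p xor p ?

Parse trees for p xor p xor p:
  [Term [Term p] xor [Term [Term p] xor [Term p]]]
  [Term [Term [Term p] xor [Term p]] xor [Term p]]

2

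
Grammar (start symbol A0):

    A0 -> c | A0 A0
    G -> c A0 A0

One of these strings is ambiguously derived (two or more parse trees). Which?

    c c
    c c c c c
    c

c c: 1 tree
c c c c c: 14 trees
c: 1 tree

c c c c c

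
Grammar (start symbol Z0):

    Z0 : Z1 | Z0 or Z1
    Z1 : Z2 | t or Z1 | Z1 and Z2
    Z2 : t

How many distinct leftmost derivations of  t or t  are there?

2

Parse trees for t or t:
  [Z0 [Z1 t or [Z1 [Z2 t]]]]
  [Z0 [Z0 [Z1 [Z2 t]]] or [Z1 [Z2 t]]]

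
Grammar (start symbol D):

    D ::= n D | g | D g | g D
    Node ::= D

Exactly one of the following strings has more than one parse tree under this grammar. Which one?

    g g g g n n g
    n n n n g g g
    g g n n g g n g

g g g g n n g: 1 tree
n n n n g g g: 22 trees
g g n n g g n g: 1 tree

n n n n g g g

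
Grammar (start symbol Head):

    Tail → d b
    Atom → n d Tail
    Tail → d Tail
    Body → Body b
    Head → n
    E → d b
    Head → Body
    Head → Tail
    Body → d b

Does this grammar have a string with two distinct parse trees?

Ambiguous

Witness: d b

Derivation 1: Head ⇒ Body ⇒ d b
Derivation 2: Head ⇒ Tail ⇒ d b

Two distinct leftmost derivations for the same string.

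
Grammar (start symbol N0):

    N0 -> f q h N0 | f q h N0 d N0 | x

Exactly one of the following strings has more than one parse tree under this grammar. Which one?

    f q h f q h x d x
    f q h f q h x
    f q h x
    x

f q h f q h x d x: 2 trees
f q h f q h x: 1 tree
f q h x: 1 tree
x: 1 tree

f q h f q h x d x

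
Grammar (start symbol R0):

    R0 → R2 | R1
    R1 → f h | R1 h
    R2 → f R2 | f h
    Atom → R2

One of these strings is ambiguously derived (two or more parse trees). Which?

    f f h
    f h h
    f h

f h

f f h: 1 tree
f h h: 1 tree
f h: 2 trees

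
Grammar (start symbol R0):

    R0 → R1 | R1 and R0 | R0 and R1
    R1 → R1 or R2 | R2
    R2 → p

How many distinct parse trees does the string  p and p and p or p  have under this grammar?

Parse trees for p and p and p or p:
  [R0 [R1 [R2 p]] and [R0 [R1 [R2 p]] and [R0 [R1 [R1 [R2 p]] or [R2 p]]]]]
  [R0 [R1 [R2 p]] and [R0 [R0 [R1 [R2 p]]] and [R1 [R1 [R2 p]] or [R2 p]]]]
  [R0 [R0 [R1 [R2 p]] and [R0 [R1 [R2 p]]]] and [R1 [R1 [R2 p]] or [R2 p]]]
  [R0 [R0 [R0 [R1 [R2 p]]] and [R1 [R2 p]]] and [R1 [R1 [R2 p]] or [R2 p]]]

4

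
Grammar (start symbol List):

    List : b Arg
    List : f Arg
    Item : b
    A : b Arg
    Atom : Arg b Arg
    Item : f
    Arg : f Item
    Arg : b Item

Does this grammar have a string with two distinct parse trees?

Unambiguous

Only List, Arg, Item are reachable from List; ignoring the rest: Restricted to the reachable nonterminals, every rule has the form A → t or A → t B, and no two rules for the same A share a first terminal. The grammar encodes a DFA — one run per string.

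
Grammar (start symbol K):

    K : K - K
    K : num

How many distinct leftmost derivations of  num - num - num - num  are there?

Parse trees for num - num - num - num:
  [K [K num] - [K [K num] - [K [K num] - [K num]]]]
  [K [K num] - [K [K [K num] - [K num]] - [K num]]]
  [K [K [K num] - [K num]] - [K [K num] - [K num]]]
  [K [K [K num] - [K [K num] - [K num]]] - [K num]]
  [K [K [K [K num] - [K num]] - [K num]] - [K num]]

5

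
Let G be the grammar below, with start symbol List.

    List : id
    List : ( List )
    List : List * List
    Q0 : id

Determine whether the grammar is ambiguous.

Witness: id * id * id

Derivation 1: List ⇒ List * List ⇒ id * List ⇒ id * List * List ⇒ id * id * List ⇒ id * id * id
Derivation 2: List ⇒ List * List ⇒ List * List * List ⇒ id * List * List ⇒ id * id * List ⇒ id * id * id

Two distinct leftmost derivations for the same string.

Ambiguous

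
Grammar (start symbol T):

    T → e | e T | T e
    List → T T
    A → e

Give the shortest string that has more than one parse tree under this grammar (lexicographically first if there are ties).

length 1: no string has ≥2 trees
length 2: e e has 2 parse trees

Two derivations of e e:
  T ⇒ e T ⇒ e e
  T ⇒ T e ⇒ e e

e e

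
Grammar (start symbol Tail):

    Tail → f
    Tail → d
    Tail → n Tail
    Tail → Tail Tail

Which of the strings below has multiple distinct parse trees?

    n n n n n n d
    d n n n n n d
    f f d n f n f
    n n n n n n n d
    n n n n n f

n n n n n n d: 1 tree
d n n n n n d: 1 tree
f f d n f n f: 19 trees
n n n n n n n d: 1 tree
n n n n n f: 1 tree

f f d n f n f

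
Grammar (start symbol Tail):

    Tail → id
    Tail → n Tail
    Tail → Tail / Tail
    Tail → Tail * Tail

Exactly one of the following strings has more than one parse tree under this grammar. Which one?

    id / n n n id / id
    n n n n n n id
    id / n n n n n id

id / n n n id / id: 5 trees
n n n n n n id: 1 tree
id / n n n n n id: 1 tree

id / n n n id / id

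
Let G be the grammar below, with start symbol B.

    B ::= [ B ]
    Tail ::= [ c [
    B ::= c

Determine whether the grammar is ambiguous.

Unambiguous

(Tail is unreachable from B, so its rules don't affect L(B).) L(B) is { openⁿ atom closeⁿ : n ≥ 0 }. The bracket depth fixes n, and the derivation is forced at every step.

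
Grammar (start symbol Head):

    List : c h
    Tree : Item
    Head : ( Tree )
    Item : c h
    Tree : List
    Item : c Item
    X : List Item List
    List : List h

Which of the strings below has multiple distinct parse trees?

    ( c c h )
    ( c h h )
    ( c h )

( c c h ): 1 tree
( c h h ): 1 tree
( c h ): 2 trees

( c h )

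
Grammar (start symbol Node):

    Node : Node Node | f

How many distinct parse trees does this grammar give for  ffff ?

5

Parse trees for ffff:
  [Node [Node f] [Node [Node f] [Node [Node f] [Node f]]]]
  [Node [Node f] [Node [Node [Node f] [Node f]] [Node f]]]
  [Node [Node [Node f] [Node f]] [Node [Node f] [Node f]]]
  [Node [Node [Node f] [Node [Node f] [Node f]]] [Node f]]
  [Node [Node [Node [Node f] [Node f]] [Node f]] [Node f]]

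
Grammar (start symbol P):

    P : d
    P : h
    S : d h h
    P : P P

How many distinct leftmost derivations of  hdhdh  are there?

14

Parse trees for hdhdh (showing first 6 of 14):
  [P [P h] [P [P d] [P [P h] [P [P d] [P h]]]]]
  [P [P h] [P [P d] [P [P [P h] [P d]] [P h]]]]
  [P [P h] [P [P [P d] [P h]] [P [P d] [P h]]]]
  [P [P h] [P [P [P d] [P [P h] [P d]]] [P h]]]
  [P [P h] [P [P [P [P d] [P h]] [P d]] [P h]]]
  [P [P [P h] [P d]] [P [P h] [P [P d] [P h]]]]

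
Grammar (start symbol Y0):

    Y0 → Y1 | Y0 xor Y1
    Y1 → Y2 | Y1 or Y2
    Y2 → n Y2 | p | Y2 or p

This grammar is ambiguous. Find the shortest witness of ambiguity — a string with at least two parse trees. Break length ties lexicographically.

length 1: no string has ≥2 trees
length 2: no string has ≥2 trees
length 3: p or p has 2 parse trees

Two derivations of p or p:
  Y0 ⇒ Y1 ⇒ Y2 ⇒ Y2 or p ⇒ p or p
  Y0 ⇒ Y1 ⇒ Y1 or Y2 ⇒ Y2 or Y2 ⇒ p or Y2 ⇒ p or p

p or p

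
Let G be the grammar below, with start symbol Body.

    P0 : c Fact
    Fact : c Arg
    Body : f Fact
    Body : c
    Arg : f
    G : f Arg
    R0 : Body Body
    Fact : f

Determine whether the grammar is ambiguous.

(P0, G, R0 are unreachable from Body, so their rules don't affect L(Body).) The reachable rules are right-linear with at most one rule per (nonterminal, next-terminal) pair. Each input token forces the next rule, so parsing is deterministic.

Unambiguous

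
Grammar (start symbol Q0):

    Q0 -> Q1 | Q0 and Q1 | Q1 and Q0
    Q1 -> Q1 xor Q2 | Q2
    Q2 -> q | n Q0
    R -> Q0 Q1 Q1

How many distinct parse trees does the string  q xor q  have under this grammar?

Parse trees for q xor q:
  [Q0 [Q1 [Q1 [Q2 q]] xor [Q2 q]]]

1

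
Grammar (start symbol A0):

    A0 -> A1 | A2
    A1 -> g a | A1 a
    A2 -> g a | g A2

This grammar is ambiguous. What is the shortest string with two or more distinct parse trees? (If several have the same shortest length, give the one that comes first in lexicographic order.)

g a

length 2: g a has 2 parse trees

Two derivations of g a:
  A0 ⇒ A1 ⇒ g a
  A0 ⇒ A2 ⇒ g a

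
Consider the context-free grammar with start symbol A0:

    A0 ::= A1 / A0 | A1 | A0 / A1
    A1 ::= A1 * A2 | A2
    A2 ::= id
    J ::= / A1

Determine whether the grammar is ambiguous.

Witness: id / id

Derivation 1: A0 ⇒ A1 / A0 ⇒ A2 / A0 ⇒ id / A0 ⇒ id / A1 ⇒ id / A2 ⇒ id / id
Derivation 2: A0 ⇒ A0 / A1 ⇒ A1 / A1 ⇒ A2 / A1 ⇒ id / A1 ⇒ id / A2 ⇒ id / id

Two distinct leftmost derivations for the same string.

Ambiguous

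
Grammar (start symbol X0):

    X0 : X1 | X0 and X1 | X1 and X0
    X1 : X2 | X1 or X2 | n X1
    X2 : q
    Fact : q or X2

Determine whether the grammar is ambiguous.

Witness: q and q

Derivation 1: X0 ⇒ X0 and X1 ⇒ X1 and X1 ⇒ X2 and X1 ⇒ q and X1 ⇒ q and X2 ⇒ q and q
Derivation 2: X0 ⇒ X1 and X0 ⇒ X2 and X0 ⇒ q and X0 ⇒ q and X1 ⇒ q and X2 ⇒ q and q

Two distinct leftmost derivations for the same string.

Ambiguous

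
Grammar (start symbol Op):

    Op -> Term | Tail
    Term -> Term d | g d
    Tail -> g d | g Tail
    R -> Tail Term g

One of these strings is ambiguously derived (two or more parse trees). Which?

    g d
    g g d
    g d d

g d

g d: 2 trees
g g d: 1 tree
g d d: 1 tree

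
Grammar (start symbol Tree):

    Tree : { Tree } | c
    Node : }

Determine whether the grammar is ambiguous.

(Node is unreachable from Tree, so its rules don't affect L(Tree).) L(Tree) is { openⁿ atom closeⁿ : n ≥ 0 }. The bracket depth fixes n, and the derivation is forced at every step.

Unambiguous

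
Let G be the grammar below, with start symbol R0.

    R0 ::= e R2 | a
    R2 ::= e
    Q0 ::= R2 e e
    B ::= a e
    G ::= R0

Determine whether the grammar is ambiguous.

Only R0, R2 are reachable from R0; ignoring the rest: Each reachable nonterminal has at most one production per leading terminal, and all productions are right-linear; the derivation is determined token-by-token.

Unambiguous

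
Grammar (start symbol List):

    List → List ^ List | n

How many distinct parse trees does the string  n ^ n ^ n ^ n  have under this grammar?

5

Parse trees for n ^ n ^ n ^ n:
  [List [List n] ^ [List [List n] ^ [List [List n] ^ [List n]]]]
  [List [List n] ^ [List [List [List n] ^ [List n]] ^ [List n]]]
  [List [List [List n] ^ [List n]] ^ [List [List n] ^ [List n]]]
  [List [List [List n] ^ [List [List n] ^ [List n]]] ^ [List n]]
  [List [List [List [List n] ^ [List n]] ^ [List n]] ^ [List n]]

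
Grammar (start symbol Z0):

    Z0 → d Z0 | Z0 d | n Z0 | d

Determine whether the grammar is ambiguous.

Ambiguous

Witness: d d

Derivation 1: Z0 ⇒ d Z0 ⇒ d d
Derivation 2: Z0 ⇒ Z0 d ⇒ d d

Two distinct leftmost derivations for the same string.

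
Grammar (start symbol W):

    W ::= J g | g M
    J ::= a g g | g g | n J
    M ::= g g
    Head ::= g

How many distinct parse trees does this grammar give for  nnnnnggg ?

1

Parse trees for nnnnnggg:
  [W [J n [J n [J n [J n [J n [J g g]]]]]] g]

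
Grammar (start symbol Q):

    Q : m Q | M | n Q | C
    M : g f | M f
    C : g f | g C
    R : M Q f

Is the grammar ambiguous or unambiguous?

Ambiguous

Witness: g f

Derivation 1: Q ⇒ M ⇒ g f
Derivation 2: Q ⇒ C ⇒ g f

Two distinct leftmost derivations for the same string.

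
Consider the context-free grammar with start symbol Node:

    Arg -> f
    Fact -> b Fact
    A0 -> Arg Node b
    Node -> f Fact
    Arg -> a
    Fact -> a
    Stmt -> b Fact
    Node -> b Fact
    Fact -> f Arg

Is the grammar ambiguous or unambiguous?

Only Node, Fact, Arg are reachable from Node; ignoring the rest: The reachable rules are right-linear with at most one rule per (nonterminal, next-terminal) pair. Each input token forces the next rule, so parsing is deterministic.

Unambiguous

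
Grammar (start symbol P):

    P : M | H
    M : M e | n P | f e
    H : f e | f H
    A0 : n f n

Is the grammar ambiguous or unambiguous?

Ambiguous

Witness: f e

Derivation 1: P ⇒ M ⇒ f e
Derivation 2: P ⇒ H ⇒ f e

Two distinct leftmost derivations for the same string.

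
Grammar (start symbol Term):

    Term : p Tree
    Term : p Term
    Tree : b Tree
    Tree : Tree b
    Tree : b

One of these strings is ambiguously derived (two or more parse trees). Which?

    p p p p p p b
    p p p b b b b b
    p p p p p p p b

p p p b b b b b

p p p p p p b: 1 tree
p p p b b b b b: 16 trees
p p p p p p p b: 1 tree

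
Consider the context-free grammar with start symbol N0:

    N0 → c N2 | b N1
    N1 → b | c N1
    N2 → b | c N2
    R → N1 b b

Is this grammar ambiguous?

(R is unreachable from N0, so its rules don't affect L(N0).) The reachable rules are right-linear with at most one rule per (nonterminal, next-terminal) pair. Each input token forces the next rule, so parsing is deterministic.

Unambiguous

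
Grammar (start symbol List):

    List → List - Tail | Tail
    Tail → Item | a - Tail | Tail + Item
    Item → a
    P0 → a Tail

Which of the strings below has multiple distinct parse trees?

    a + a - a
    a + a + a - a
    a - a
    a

a - a

a + a - a: 1 tree
a + a + a - a: 1 tree
a - a: 2 trees
a: 1 tree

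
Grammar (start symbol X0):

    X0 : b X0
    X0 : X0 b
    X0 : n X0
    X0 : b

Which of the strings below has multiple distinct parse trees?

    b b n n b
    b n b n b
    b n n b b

b n n b b

b b n n b: 1 tree
b n b n b: 1 tree
b n n b b: 5 trees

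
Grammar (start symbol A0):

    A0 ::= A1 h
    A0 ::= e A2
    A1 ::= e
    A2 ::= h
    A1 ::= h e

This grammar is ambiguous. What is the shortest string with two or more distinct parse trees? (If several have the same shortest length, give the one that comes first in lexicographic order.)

e h

length 2: e h has 2 parse trees

Two derivations of e h:
  A0 ⇒ A1 h ⇒ e h
  A0 ⇒ e A2 ⇒ e h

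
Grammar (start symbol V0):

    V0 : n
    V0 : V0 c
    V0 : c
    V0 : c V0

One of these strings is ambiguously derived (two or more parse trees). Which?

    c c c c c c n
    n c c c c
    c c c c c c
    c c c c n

c c c c c c n: 1 tree
n c c c c: 1 tree
c c c c c c: 32 trees
c c c c n: 1 tree

c c c c c c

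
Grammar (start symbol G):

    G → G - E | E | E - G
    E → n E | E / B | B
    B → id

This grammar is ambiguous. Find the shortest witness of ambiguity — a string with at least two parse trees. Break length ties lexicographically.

length 1: no string has ≥2 trees
length 2: no string has ≥2 trees
length 3: id - id has 2 parse trees

Two derivations of id - id:
  G ⇒ G - E ⇒ E - E ⇒ B - E ⇒ id - E ⇒ id - B ⇒ id - id
  G ⇒ E - G ⇒ B - G ⇒ id - G ⇒ id - E ⇒ id - B ⇒ id - id

id - id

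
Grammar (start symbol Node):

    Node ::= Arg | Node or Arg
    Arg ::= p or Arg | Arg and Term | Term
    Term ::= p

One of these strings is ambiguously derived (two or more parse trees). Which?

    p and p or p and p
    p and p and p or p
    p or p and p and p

p or p and p and p

p and p or p and p: 1 tree
p and p and p or p: 1 tree
p or p and p and p: 4 trees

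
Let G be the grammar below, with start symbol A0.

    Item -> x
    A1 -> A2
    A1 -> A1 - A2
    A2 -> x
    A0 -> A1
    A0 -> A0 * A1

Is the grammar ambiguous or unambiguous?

Unambiguous

(Item is unreachable from A0, so its rules don't affect L(A0).) This is a standard precedence ladder (A0 over A1 over A2), with each level left-recursive on its own operator ('*' at A0, '-' at A1). That structure is LR(1), hence unambiguous.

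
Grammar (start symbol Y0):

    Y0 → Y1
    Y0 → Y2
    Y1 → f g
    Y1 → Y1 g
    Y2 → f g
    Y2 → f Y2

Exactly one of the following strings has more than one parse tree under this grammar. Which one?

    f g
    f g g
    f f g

f g

f g: 2 trees
f g g: 1 tree
f f g: 1 tree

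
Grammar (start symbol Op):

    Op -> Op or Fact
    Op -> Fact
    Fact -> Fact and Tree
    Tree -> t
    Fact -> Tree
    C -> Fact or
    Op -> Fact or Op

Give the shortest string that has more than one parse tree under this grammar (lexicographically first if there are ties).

length 1: no string has ≥2 trees
length 3: t or t has 2 parse trees

Two derivations of t or t:
  Op ⇒ Op or Fact ⇒ Fact or Fact ⇒ Tree or Fact ⇒ t or Fact ⇒ t or Tree ⇒ t or t
  Op ⇒ Fact or Op ⇒ Tree or Op ⇒ t or Op ⇒ t or Fact ⇒ t or Tree ⇒ t or t

t or t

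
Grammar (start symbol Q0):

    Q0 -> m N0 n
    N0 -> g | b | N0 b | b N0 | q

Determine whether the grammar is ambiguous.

Witness: m b b n

Derivation 1: Q0 ⇒ m N0 n ⇒ m N0 b n ⇒ m b b n
Derivation 2: Q0 ⇒ m N0 n ⇒ m b N0 n ⇒ m b b n

Two distinct leftmost derivations for the same string.

Ambiguous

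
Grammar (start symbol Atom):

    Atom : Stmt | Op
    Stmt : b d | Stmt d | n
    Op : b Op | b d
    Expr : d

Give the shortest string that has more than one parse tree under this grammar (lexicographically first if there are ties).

b d

length 1: no string has ≥2 trees
length 2: b d has 2 parse trees

Two derivations of b d:
  Atom ⇒ Stmt ⇒ b d
  Atom ⇒ Op ⇒ b d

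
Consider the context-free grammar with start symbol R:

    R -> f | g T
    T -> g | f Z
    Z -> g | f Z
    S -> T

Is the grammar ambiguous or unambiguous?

Only R, T, Z are reachable from R; ignoring the rest: The reachable rules are right-linear with at most one rule per (nonterminal, next-terminal) pair. Each input token forces the next rule, so parsing is deterministic.

Unambiguous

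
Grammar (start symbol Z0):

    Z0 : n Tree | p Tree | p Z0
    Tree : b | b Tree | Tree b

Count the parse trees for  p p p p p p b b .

Parse trees for p p p p p p b b:
  [Z0 p [Z0 p [Z0 p [Z0 p [Z0 p [Z0 p [Tree b [Tree b]]]]]]]]
  [Z0 p [Z0 p [Z0 p [Z0 p [Z0 p [Z0 p [Tree [Tree b] b]]]]]]]

2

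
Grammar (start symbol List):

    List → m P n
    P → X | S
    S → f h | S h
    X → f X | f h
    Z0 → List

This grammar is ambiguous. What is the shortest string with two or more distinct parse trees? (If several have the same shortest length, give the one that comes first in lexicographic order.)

length 4: m f h n has 2 parse trees

Two derivations of m f h n:
  List ⇒ m P n ⇒ m X n ⇒ m f h n
  List ⇒ m P n ⇒ m S n ⇒ m f h n

m f h n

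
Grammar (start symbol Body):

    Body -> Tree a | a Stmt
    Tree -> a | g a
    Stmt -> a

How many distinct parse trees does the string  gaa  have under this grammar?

1

Parse trees for gaa:
  [Body [Tree g a] a]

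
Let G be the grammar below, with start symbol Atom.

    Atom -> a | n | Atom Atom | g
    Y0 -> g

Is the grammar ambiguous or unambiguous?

Witness: a a a

Derivation 1: Atom ⇒ Atom Atom ⇒ a Atom ⇒ a Atom Atom ⇒ a a Atom ⇒ a a a
Derivation 2: Atom ⇒ Atom Atom ⇒ Atom Atom Atom ⇒ a Atom Atom ⇒ a a Atom ⇒ a a a

Two distinct leftmost derivations for the same string.

Ambiguous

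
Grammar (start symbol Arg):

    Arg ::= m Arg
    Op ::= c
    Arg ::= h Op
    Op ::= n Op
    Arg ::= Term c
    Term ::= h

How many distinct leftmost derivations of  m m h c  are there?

2

Parse trees for m m h c:
  [Arg m [Arg m [Arg h [Op c]]]]
  [Arg m [Arg m [Arg [Term h] c]]]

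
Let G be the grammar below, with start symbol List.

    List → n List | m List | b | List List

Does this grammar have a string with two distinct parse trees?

Ambiguous

Witness: b b b

Derivation 1: List ⇒ List List ⇒ b List ⇒ b List List ⇒ b b List ⇒ b b b
Derivation 2: List ⇒ List List ⇒ List List List ⇒ b List List ⇒ b b List ⇒ b b b

Two distinct leftmost derivations for the same string.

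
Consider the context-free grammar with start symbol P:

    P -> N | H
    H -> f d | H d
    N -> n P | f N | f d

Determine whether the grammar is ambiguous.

Witness: f d

Derivation 1: P ⇒ N ⇒ f d
Derivation 2: P ⇒ H ⇒ f d

Two distinct leftmost derivations for the same string.

Ambiguous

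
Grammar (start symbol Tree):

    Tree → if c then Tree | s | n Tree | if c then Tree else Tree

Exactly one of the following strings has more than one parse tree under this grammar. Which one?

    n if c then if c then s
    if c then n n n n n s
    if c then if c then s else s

n if c then if c then s: 1 tree
if c then n n n n n s: 1 tree
if c then if c then s else s: 2 trees

if c then if c then s else s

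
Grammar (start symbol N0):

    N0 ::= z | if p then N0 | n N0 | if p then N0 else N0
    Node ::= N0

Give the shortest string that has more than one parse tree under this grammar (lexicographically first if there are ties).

if p then if p then z else z

length 1: no string has ≥2 trees
length 2: no string has ≥2 trees
length 3: no string has ≥2 trees
length 4: no string has ≥2 trees
length 5: no string has ≥2 trees
length 6: no string has ≥2 trees
length 7: no string has ≥2 trees
length 8: no string has ≥2 trees
length 9: if p then if p then z else z has 2 parse trees

Two derivations of if p then if p then z else z:
  N0 ⇒ if p then N0 ⇒ if p then if p then N0 else N0 ⇒ if p then if p then z else N0 ⇒ if p then if p then z else z
  N0 ⇒ if p then N0 else N0 ⇒ if p then if p then N0 else N0 ⇒ if p then if p then z else N0 ⇒ if p then if p then z else z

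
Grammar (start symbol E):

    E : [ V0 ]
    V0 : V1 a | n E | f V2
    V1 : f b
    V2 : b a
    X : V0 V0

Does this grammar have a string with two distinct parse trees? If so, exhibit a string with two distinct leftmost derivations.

Ambiguous

Witness: [ f b a ]

Derivation 1: E ⇒ [ V0 ] ⇒ [ V1 a ] ⇒ [ f b a ]
Derivation 2: E ⇒ [ V0 ] ⇒ [ f V2 ] ⇒ [ f b a ]

Two distinct leftmost derivations for the same string.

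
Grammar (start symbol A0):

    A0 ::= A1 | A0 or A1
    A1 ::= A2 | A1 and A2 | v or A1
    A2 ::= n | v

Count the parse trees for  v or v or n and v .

7

Parse trees for v or v or n and v:
  [A0 [A1 [A1 v or [A1 v or [A1 [A2 n]]]] and [A2 v]]]
  [A0 [A1 v or [A1 [A1 v or [A1 [A2 n]]] and [A2 v]]]]
  [A0 [A1 v or [A1 v or [A1 [A1 [A2 n]] and [A2 v]]]]]
  [A0 [A0 [A1 [A2 v]]] or [A1 [A1 v or [A1 [A2 n]]] and [A2 v]]]
  [A0 [A0 [A1 [A2 v]]] or [A1 v or [A1 [A1 [A2 n]] and [A2 v]]]]
  [A0 [A0 [A1 v or [A1 [A2 v]]]] or [A1 [A1 [A2 n]] and [A2 v]]]
  [A0 [A0 [A0 [A1 [A2 v]]] or [A1 [A2 v]]] or [A1 [A1 [A2 n]] and [A2 v]]]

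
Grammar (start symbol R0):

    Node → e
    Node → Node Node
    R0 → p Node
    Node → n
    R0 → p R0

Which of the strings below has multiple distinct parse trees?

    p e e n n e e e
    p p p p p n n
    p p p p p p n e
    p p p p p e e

p e e n n e e e: 132 trees
p p p p p n n: 1 tree
p p p p p p n e: 1 tree
p p p p p e e: 1 tree

p e e n n e e e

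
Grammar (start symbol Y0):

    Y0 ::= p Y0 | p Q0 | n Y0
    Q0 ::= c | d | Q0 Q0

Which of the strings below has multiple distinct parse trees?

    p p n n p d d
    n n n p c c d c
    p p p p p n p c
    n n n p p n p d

n n n p c c d c

p p n n p d d: 1 tree
n n n p c c d c: 5 trees
p p p p p n p c: 1 tree
n n n p p n p d: 1 tree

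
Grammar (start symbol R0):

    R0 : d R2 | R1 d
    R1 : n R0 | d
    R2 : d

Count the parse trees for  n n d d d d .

2

Parse trees for n n d d d d:
  [R0 [R1 n [R0 [R1 n [R0 d [R2 d]]] d]] d]
  [R0 [R1 n [R0 [R1 n [R0 [R1 d] d]] d]] d]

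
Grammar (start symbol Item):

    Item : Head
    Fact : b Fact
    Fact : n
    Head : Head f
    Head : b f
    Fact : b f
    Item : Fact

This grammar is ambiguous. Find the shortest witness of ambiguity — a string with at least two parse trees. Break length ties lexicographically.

length 1: no string has ≥2 trees
length 2: b f has 2 parse trees

Two derivations of b f:
  Item ⇒ Head ⇒ b f
  Item ⇒ Fact ⇒ b f

b f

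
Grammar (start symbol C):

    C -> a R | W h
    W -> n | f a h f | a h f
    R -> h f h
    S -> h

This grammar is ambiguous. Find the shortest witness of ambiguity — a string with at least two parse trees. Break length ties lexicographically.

a h f h

length 2: no string has ≥2 trees
length 4: a h f h has 2 parse trees

Two derivations of a h f h:
  C ⇒ a R ⇒ a h f h
  C ⇒ W h ⇒ a h f h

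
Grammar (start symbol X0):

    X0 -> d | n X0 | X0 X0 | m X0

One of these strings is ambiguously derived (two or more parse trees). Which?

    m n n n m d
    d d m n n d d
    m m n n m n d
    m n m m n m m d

m n n n m d: 1 tree
d d m n n d d: 11 trees
m m n n m n d: 1 tree
m n m m n m m d: 1 tree

d d m n n d d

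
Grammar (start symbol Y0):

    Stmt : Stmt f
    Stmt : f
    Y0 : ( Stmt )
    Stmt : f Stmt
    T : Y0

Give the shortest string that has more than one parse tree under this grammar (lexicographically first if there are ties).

length 3: no string has ≥2 trees
length 4: ( f f ) has 2 parse trees

Two derivations of ( f f ):
  Y0 ⇒ ( Stmt ) ⇒ ( Stmt f ) ⇒ ( f f )
  Y0 ⇒ ( Stmt ) ⇒ ( f Stmt ) ⇒ ( f f )

( f f )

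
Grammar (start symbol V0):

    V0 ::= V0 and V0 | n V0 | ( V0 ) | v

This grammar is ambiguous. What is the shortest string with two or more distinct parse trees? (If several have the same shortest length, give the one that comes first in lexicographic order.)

length 1: no string has ≥2 trees
length 2: no string has ≥2 trees
length 3: no string has ≥2 trees
length 4: n v and v has 2 parse trees

Two derivations of n v and v:
  V0 ⇒ V0 and V0 ⇒ n V0 and V0 ⇒ n v and V0 ⇒ n v and v
  V0 ⇒ n V0 ⇒ n V0 and V0 ⇒ n v and V0 ⇒ n v and v

n v and v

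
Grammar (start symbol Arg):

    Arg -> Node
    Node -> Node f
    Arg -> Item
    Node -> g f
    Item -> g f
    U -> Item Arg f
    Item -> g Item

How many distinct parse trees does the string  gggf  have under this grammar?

1

Parse trees for gggf:
  [Arg [Item g [Item g [Item g f]]]]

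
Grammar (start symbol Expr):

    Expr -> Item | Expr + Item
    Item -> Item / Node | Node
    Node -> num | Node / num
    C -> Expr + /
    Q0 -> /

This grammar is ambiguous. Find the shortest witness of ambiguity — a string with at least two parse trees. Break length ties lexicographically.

length 1: no string has ≥2 trees
length 3: num / num has 2 parse trees

Two derivations of num / num:
  Expr ⇒ Item ⇒ Item / Node ⇒ Node / Node ⇒ num / Node ⇒ num / num
  Expr ⇒ Item ⇒ Node ⇒ Node / num ⇒ num / num

num / num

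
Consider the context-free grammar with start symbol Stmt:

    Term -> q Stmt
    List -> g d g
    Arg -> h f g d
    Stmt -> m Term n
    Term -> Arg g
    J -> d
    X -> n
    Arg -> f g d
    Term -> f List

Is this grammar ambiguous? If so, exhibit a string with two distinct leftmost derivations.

Witness: m f g d g n

Derivation 1: Stmt ⇒ m Term n ⇒ m Arg g n ⇒ m f g d g n
Derivation 2: Stmt ⇒ m Term n ⇒ m f List n ⇒ m f g d g n

Two distinct leftmost derivations for the same string.

Ambiguous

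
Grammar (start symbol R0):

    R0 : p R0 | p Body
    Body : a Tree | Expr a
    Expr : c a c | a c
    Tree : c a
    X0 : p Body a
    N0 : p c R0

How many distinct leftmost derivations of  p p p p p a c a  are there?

2

Parse trees for p p p p p a c a:
  [R0 p [R0 p [R0 p [R0 p [R0 p [Body a [Tree c a]]]]]]]
  [R0 p [R0 p [R0 p [R0 p [R0 p [Body [Expr a c] a]]]]]]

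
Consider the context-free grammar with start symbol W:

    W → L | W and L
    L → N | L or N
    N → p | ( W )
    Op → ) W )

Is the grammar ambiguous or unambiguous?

Unambiguous

Only W, L, N are reachable from W; ignoring the rest: W → W and L | L  ;  L → L or N | N  — a left-associative chain with N at the bottom. Each string factors uniquely by precedence.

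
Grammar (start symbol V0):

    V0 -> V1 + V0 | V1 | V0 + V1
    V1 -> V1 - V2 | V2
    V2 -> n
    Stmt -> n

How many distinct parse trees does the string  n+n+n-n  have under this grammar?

Parse trees for n+n+n-n:
  [V0 [V1 [V2 n]] + [V0 [V1 [V2 n]] + [V0 [V1 [V1 [V2 n]] - [V2 n]]]]]
  [V0 [V1 [V2 n]] + [V0 [V0 [V1 [V2 n]]] + [V1 [V1 [V2 n]] - [V2 n]]]]
  [V0 [V0 [V1 [V2 n]] + [V0 [V1 [V2 n]]]] + [V1 [V1 [V2 n]] - [V2 n]]]
  [V0 [V0 [V0 [V1 [V2 n]]] + [V1 [V2 n]]] + [V1 [V1 [V2 n]] - [V2 n]]]

4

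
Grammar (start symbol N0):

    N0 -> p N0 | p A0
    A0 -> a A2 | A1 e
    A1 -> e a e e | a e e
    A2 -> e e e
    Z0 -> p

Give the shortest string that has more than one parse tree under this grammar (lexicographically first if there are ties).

p a e e e

length 5: p a e e e has 2 parse trees

Two derivations of p a e e e:
  N0 ⇒ p A0 ⇒ p a A2 ⇒ p a e e e
  N0 ⇒ p A0 ⇒ p A1 e ⇒ p a e e e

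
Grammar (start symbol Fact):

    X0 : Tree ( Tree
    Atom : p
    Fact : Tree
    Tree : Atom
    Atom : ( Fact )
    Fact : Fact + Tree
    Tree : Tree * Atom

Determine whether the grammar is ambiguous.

(X0 is unreachable from Fact, so its rules don't affect L(Fact).) This is a standard precedence ladder (Fact over Tree over Atom), with each level left-recursive on its own operator ('+' at Fact, '*' at Tree). That structure is LR(1), hence unambiguous.

Unambiguous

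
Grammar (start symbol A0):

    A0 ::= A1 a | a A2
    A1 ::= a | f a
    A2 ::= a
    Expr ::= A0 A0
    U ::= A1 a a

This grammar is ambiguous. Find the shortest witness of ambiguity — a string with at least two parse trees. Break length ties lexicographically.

a a

length 2: a a has 2 parse trees

Two derivations of a a:
  A0 ⇒ A1 a ⇒ a a
  A0 ⇒ a A2 ⇒ a a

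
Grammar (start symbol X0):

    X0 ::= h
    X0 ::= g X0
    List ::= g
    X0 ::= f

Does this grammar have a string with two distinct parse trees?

(List is unreachable from X0, so its rules don't affect L(X0).) The reachable rules are right-linear with at most one rule per (nonterminal, next-terminal) pair. Each input token forces the next rule, so parsing is deterministic.

Unambiguous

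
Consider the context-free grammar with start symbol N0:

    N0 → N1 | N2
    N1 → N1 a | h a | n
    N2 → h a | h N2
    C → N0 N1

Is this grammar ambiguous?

Witness: h a

Derivation 1: N0 ⇒ N1 ⇒ h a
Derivation 2: N0 ⇒ N2 ⇒ h a

Two distinct leftmost derivations for the same string.

Ambiguous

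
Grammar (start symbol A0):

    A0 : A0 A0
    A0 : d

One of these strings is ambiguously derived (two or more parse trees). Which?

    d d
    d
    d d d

d d d

d d: 1 tree
d: 1 tree
d d d: 2 trees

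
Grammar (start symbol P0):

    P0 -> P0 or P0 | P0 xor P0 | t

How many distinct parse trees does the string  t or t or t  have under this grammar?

2

Parse trees for t or t or t:
  [P0 [P0 t] or [P0 [P0 t] or [P0 t]]]
  [P0 [P0 [P0 t] or [P0 t]] or [P0 t]]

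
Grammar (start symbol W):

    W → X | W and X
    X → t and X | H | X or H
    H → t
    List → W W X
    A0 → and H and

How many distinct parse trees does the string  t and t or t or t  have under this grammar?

4

Parse trees for t and t or t or t:
  [W [X t and [X [X [X [H t]] or [H t]] or [H t]]]]
  [W [X [X t and [X [X [H t]] or [H t]]] or [H t]]]
  [W [X [X [X t and [X [H t]]] or [H t]] or [H t]]]
  [W [W [X [H t]]] and [X [X [X [H t]] or [H t]] or [H t]]]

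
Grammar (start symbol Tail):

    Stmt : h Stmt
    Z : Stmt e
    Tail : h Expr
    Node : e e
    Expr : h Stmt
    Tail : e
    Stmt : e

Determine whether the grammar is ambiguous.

(Z, Node are unreachable from Tail, so their rules don't affect L(Tail).) The reachable rules are right-linear with at most one rule per (nonterminal, next-terminal) pair. Each input token forces the next rule, so parsing is deterministic.

Unambiguous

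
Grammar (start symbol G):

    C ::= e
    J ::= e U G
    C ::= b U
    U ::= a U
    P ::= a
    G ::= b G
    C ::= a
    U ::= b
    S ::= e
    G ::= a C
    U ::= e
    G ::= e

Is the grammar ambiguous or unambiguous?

Unambiguous

(P, S, J are unreachable from G, so their rules don't affect L(G).) Restricted to the reachable nonterminals, every rule has the form A → t or A → t B, and no two rules for the same A share a first terminal. The grammar encodes a DFA — one run per string.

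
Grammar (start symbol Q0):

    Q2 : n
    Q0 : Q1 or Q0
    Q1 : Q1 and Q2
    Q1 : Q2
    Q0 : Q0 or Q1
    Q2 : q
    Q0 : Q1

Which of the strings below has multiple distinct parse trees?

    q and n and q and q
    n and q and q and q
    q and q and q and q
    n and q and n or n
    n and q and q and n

n and q and n or n

q and n and q and q: 1 tree
n and q and q and q: 1 tree
q and q and q and q: 1 tree
n and q and n or n: 2 trees
n and q and q and n: 1 tree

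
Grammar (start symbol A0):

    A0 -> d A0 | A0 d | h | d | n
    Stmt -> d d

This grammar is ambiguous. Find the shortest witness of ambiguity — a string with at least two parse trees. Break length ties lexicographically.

length 1: no string has ≥2 trees
length 2: d d has 2 parse trees

Two derivations of d d:
  A0 ⇒ d A0 ⇒ d d
  A0 ⇒ A0 d ⇒ d d

d d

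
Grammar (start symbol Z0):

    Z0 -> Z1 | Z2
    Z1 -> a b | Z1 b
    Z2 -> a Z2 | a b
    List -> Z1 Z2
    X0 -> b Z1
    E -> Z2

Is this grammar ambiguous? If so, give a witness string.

Ambiguous

Witness: a b

Derivation 1: Z0 ⇒ Z1 ⇒ a b
Derivation 2: Z0 ⇒ Z2 ⇒ a b

Two distinct leftmost derivations for the same string.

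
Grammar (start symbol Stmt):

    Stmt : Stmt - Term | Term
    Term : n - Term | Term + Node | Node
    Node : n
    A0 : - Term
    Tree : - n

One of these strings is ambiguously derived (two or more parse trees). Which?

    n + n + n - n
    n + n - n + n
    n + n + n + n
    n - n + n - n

n + n + n - n: 1 tree
n + n - n + n: 1 tree
n + n + n + n: 1 tree
n - n + n - n: 3 trees

n - n + n - n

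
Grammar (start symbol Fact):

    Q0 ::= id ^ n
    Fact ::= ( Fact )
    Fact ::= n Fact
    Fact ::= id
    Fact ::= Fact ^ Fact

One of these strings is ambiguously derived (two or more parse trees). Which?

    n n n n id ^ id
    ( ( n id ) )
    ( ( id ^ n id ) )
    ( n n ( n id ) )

n n n n id ^ id

n n n n id ^ id: 5 trees
( ( n id ) ): 1 tree
( ( id ^ n id ) ): 1 tree
( n n ( n id ) ): 1 tree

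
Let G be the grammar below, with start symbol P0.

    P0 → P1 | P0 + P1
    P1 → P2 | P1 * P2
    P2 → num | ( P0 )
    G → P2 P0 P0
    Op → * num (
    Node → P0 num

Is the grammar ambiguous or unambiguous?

(G, Op, Node are unreachable from P0, so their rules don't affect L(P0).) P0 → P0 + P1 | P1  ;  P1 → P1 * P2 | P2  — a left-associative chain with P2 at the bottom. Each string factors uniquely by precedence.

Unambiguous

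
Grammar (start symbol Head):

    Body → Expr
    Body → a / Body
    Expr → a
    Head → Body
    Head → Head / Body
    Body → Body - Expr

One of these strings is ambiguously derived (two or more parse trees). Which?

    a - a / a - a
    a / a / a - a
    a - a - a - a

a / a / a - a

a - a / a - a: 1 tree
a / a / a - a: 7 trees
a - a - a - a: 1 tree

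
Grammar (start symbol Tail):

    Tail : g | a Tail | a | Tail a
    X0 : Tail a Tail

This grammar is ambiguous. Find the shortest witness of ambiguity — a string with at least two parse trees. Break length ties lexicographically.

length 1: no string has ≥2 trees
length 2: a a has 2 parse trees

Two derivations of a a:
  Tail ⇒ a Tail ⇒ a a
  Tail ⇒ Tail a ⇒ a a

a a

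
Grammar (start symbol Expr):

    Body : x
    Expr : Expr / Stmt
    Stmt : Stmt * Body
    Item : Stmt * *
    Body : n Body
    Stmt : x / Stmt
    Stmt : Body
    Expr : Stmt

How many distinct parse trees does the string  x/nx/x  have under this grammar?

2

Parse trees for x/nx/x:
  [Expr [Expr [Expr [Stmt [Body x]]] / [Stmt [Body n [Body x]]]] / [Stmt [Body x]]]
  [Expr [Expr [Stmt x / [Stmt [Body n [Body x]]]]] / [Stmt [Body x]]]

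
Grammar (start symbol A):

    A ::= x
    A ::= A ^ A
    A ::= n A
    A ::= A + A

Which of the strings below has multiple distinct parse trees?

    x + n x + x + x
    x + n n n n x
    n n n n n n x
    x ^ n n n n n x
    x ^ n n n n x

x + n x + x + x: 9 trees
x + n n n n x: 1 tree
n n n n n n x: 1 tree
x ^ n n n n n x: 1 tree
x ^ n n n n x: 1 tree

x + n x + x + x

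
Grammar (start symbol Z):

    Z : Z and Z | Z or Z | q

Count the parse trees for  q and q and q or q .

5

Parse trees for q and q and q or q:
  [Z [Z q] and [Z [Z q] and [Z [Z q] or [Z q]]]]
  [Z [Z q] and [Z [Z [Z q] and [Z q]] or [Z q]]]
  [Z [Z [Z q] and [Z q]] and [Z [Z q] or [Z q]]]
  [Z [Z [Z q] and [Z [Z q] and [Z q]]] or [Z q]]
  [Z [Z [Z [Z q] and [Z q]] and [Z q]] or [Z q]]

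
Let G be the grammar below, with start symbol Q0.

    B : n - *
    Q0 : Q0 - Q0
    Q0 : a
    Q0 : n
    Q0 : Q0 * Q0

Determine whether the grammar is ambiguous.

Ambiguous

Witness: a * a * a

Derivation 1: Q0 ⇒ Q0 * Q0 ⇒ a * Q0 ⇒ a * Q0 * Q0 ⇒ a * a * Q0 ⇒ a * a * a
Derivation 2: Q0 ⇒ Q0 * Q0 ⇒ Q0 * Q0 * Q0 ⇒ a * Q0 * Q0 ⇒ a * a * Q0 ⇒ a * a * a

Two distinct leftmost derivations for the same string.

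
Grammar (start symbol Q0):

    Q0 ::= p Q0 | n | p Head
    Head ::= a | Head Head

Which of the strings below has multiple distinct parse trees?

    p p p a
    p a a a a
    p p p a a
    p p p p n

p p p a: 1 tree
p a a a a: 5 trees
p p p a a: 1 tree
p p p p n: 1 tree

p a a a a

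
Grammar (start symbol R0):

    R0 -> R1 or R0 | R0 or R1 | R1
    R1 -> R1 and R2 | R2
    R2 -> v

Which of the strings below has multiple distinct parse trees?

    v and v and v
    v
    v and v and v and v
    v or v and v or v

v and v and v: 1 tree
v: 1 tree
v and v and v and v: 1 tree
v or v and v or v: 4 trees

v or v and v or v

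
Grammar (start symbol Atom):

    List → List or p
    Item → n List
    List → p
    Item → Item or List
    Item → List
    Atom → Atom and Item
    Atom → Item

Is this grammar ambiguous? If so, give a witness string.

Ambiguous

Witness: p or p

Derivation 1: Atom ⇒ Item ⇒ Item or List ⇒ List or List ⇒ p or List ⇒ p or p
Derivation 2: Atom ⇒ Item ⇒ List ⇒ List or p ⇒ p or p

Two distinct leftmost derivations for the same string.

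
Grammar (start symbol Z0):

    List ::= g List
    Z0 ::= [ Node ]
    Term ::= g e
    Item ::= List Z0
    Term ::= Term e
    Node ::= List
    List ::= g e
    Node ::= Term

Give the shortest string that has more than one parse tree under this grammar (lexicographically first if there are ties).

[ g e ]

length 4: [ g e ] has 2 parse trees

Two derivations of [ g e ]:
  Z0 ⇒ [ Node ] ⇒ [ List ] ⇒ [ g e ]
  Z0 ⇒ [ Node ] ⇒ [ Term ] ⇒ [ g e ]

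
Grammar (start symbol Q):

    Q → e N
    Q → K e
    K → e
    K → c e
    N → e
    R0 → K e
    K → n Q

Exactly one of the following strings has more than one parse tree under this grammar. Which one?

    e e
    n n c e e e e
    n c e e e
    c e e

e e: 2 trees
n n c e e e e: 1 tree
n c e e e: 1 tree
c e e: 1 tree

e e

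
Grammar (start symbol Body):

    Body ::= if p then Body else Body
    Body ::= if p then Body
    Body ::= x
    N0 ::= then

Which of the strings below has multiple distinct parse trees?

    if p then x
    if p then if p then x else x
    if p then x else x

if p then if p then x else x

if p then x: 1 tree
if p then if p then x else x: 2 trees
if p then x else x: 1 tree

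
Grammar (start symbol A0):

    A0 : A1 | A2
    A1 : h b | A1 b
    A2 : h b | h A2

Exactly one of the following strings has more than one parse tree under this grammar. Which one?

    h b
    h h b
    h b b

h b

h b: 2 trees
h h b: 1 tree
h b b: 1 tree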